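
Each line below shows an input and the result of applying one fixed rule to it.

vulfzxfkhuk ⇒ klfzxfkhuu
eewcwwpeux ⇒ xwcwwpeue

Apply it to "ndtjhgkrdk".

What's happening: delete the first character, then swap the first and last characters.
Applying that to "ndtjhgkrdk" gives "ktjhgkrdd".

ktjhgkrdd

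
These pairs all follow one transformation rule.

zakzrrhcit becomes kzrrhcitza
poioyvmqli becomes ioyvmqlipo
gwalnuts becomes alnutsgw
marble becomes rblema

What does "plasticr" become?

Each output is the input with this applied: move the first 2 characters to the end (rotate left by 2).
So "plasticr" becomes "asticrpl".

asticrpl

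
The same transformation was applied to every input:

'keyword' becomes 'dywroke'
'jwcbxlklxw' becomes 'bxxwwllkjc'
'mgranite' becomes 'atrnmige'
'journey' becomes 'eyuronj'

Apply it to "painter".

What's happening: sort the characters into reverse alphabetical order, then move the last character to the front.
Starting from "painter": after the first operation, "trpniea"; after the second, "atrpnie".

atrpnie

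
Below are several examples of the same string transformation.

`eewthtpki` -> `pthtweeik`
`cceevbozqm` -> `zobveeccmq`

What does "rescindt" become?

nicsertd

Rule — move the last 2 characters to the front (rotate right by 2), then reverse the string.
Applying both steps to "rescindt": "dtrescin", then "nicsertd".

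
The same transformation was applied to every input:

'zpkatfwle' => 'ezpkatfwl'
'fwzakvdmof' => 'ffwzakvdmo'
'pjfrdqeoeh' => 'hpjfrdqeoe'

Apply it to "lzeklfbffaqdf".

flzeklfbffaqd

Rule — move the last character to the front.
So "lzeklfbffaqdf" becomes "flzeklfbffaqd".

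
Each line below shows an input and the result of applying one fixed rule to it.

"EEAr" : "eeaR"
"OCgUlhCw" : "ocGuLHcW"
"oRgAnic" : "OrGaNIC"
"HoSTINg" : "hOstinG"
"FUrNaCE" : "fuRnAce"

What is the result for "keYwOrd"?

KEyWoRD

In each case the input is transformed by: flip the case of every letter.
"keYwOrd" → "KEyWoRD".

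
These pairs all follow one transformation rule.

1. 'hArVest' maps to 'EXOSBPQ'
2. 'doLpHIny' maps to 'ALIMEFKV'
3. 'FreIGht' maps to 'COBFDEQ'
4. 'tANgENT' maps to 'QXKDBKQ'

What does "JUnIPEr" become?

Rule — shift every letter 3 places backward in the alphabet (wrapping around), then convert every letter to uppercase.
Starting from "JUnIPEr": after the first operation, "GRkFMBo"; after the second, "GRKFMBO".

GRKFMBO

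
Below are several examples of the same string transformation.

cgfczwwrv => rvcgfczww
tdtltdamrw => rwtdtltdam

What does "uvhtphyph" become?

The transformation: move the last 2 characters to the front (rotate right by 2).
On "uvhtphyph" that produces "phuvhtphy".

phuvhtphy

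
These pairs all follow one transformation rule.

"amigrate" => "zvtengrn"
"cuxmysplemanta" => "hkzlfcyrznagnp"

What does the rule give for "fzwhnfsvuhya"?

mjuasfihulns

Looking at the pairs, the operation is to move the first character to the end, then shift every letter 13 places forward in the alphabet (wrapping around) — i.e. ROT13.
Applying both steps to "fzwhnfsvuhya": "zwhnfsvuhyaf", then "mjuasfihulns".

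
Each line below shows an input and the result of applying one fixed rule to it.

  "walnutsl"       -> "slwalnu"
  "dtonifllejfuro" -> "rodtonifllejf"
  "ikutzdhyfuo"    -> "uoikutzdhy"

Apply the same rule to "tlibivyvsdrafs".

Each output is the input with this applied: move the last 3 characters to the front (rotate right by 3), then delete the first character.
Starting from "tlibivyvsdrafs": after the first operation, "afstlibivyvsdr"; after the second, "fstlibivyvsdr".
(Check on "ikutzdhyfuo": → "fuoikutzdhy" → "uoikutzdhy" ✓)

fstlibivyvsdr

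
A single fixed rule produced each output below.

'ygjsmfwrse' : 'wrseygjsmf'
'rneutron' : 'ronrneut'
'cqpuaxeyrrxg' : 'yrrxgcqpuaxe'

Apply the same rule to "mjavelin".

Looking at the pairs, the operation is to move the first character to the end, then swap the front and back halves of the string.
Starting from "mjavelin": after the first operation, "javelinm"; after the second, "linmjave".

linmjave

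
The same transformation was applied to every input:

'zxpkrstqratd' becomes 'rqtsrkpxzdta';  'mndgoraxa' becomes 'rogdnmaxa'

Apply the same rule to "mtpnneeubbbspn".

bbbueennptmnps

The rule is to move the last 3 characters to the front (rotate right by 3), then reverse the string.
"mtpnneeubbbspn" → "spnmtpnneeubbb" → "bbbueennptmnps".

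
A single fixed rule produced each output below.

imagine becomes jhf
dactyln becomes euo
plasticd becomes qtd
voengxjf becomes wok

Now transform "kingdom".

In each case the input is transformed by: shift every letter 1 place forward in the alphabet (wrapping around), then keep one character in every 3, starting at position 1 (positions 1st, 4th, 7th, ...).
On "kingdom": the first step gives "ljohepn", and the second then gives "lhn".

lhn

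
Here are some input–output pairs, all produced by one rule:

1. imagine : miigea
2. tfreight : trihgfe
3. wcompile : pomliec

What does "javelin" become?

In each case the input is transformed by: sort the characters into reverse alphabetical order, then delete the first character.
Doing the same to "javelin": "nljiea".

nljiea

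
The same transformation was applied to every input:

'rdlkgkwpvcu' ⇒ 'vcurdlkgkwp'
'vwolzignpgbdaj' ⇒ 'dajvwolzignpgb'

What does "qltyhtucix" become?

The pattern: move the last 3 characters to the front (rotate right by 3).
"qltyhtucix" → "cixqltyhtu".

cixqltyhtu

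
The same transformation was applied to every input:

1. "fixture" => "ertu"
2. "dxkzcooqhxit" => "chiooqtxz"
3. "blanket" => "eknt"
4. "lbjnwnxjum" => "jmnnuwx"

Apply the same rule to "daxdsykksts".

What's happening: delete the first 3 characters, then sort the characters into alphabetical order.
Working it through for "daxdsykksts": intermediate "dsykksts", final "dkksssty".

dkksssty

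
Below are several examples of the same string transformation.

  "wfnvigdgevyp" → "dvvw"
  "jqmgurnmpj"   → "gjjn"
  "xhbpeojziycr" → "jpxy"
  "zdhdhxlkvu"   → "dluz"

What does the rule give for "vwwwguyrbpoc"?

The transformation: keep one character in every 3, starting at position 1 (positions 1st, 4th, 7th, ...), then sort the characters into alphabetical order.
"vwwwguyrbpoc" → "pvwy".

pvwy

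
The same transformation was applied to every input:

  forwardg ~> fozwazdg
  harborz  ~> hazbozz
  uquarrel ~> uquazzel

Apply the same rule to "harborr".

Looking at the pairs, the operation is to replace every "r" with "z".
So "harborr" becomes "hazbozz".

hazbozz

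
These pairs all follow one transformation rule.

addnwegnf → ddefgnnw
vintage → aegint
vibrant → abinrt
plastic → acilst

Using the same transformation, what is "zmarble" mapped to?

The pattern: delete the first character, then sort the characters into alphabetical order.
On "zmarble" that produces "abelmr".
(Check on "vintage": → "intage" → "aegint" ✓)

abelmr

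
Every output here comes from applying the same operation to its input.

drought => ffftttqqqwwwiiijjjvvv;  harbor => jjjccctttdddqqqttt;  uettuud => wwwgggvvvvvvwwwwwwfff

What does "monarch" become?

oooqqqpppcccttteeejjj

The rule is to shift every letter 2 places forward in the alphabet (wrapping around), then repeat every character 3 times.
On "monarch" that produces "oooqqqpppcccttteeejjj".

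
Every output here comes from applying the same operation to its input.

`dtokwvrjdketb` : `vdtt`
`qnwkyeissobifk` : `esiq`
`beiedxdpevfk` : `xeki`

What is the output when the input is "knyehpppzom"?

The rule is to move the first 3 characters to the end (rotate left by 3), then keep one character in every 3, starting at position 3 (positions 3rd, 6th, 9th, ...).
"knyehpppzom" → "ehpppzomkny" → "pzk".

pzk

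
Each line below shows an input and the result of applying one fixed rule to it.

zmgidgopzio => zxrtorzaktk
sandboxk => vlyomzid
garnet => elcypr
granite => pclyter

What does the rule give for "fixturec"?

ntiefcpq

The transformation: shift every letter 11 places forward in the alphabet (wrapping around), then swap the first and last characters.
So "fixturec" becomes "ntiefcpq".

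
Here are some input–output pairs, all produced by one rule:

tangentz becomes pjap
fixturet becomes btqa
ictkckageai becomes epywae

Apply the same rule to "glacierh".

cwen

The transformation: keep every other character starting from the first (positions 1st, 3rd, 5th, ...), then shift every letter 4 places backward in the alphabet (wrapping around).
Applying both steps to "glacierh": "gair", then "cwen".
(Check on "tangentz": → "tnet" → "pjap" ✓)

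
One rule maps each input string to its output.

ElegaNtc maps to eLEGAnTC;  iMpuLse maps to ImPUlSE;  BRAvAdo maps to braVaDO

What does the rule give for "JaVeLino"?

jAvElINO

Looking at the pairs, the operation is to flip the case of every letter.
"JaVeLino" → "jAvElINO".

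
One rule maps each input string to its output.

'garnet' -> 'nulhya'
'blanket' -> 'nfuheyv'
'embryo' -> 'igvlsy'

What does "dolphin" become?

hifjbcx

The pattern: shift every letter 6 places backward in the alphabet (wrapping around), then swap the first and last characters.
On "dolphin": the first step gives "xifjbch", and the second then gives "hifjbcx".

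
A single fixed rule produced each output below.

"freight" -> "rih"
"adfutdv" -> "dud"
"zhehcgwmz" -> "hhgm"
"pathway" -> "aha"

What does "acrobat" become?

coa

What's happening: keep every other character starting from the second (positions 2nd, 4th, 6th, ...).
For "acrobat" the result is "coa".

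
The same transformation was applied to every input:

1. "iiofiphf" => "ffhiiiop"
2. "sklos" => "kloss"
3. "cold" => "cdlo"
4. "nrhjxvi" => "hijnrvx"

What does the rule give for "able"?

Rule — sort the characters into alphabetical order.
On "able" that produces "abel".

abel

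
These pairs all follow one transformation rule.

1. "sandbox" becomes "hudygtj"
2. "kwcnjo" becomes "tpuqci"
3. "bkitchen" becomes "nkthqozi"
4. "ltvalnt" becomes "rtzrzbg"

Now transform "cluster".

The pattern: shift every letter 6 places forward in the alphabet (wrapping around), then move the last 3 characters to the front (rotate right by 3).
"cluster" → "irayzkx" → "zkxiray".
(Check on "sandbox": → "ygtjhud" → "hudygtj" ✓)

zkxiray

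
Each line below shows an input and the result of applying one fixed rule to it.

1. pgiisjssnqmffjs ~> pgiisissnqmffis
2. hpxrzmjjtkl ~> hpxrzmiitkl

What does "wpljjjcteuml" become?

wpliiicteuml

The rule is to replace every "j" with "i".
On "wpljjjcteuml" that produces "wpliiicteuml".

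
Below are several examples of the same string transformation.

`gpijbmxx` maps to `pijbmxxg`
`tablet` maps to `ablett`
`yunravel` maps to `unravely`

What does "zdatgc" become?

datgcz

Rule — move the first character to the end.
"zdatgc" → "datgcz".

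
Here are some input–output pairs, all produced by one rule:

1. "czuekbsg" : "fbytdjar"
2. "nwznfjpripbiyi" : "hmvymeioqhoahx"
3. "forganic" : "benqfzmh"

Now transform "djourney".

xcintqmd

Rule — shift every letter 1 place backward in the alphabet (wrapping around), then move the last character to the front.
On "djourney": the first step gives "cintqmdx", and the second then gives "xcintqmd".
(Check on "nwznfjpripbiyi": → "mvymeioqhoahxh" → "hmvymeioqhoahx" ✓)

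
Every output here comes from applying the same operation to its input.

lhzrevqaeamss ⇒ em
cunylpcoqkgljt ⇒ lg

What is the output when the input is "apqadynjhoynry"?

The pattern: keep every other character starting from the first (positions 1st, 3rd, 5th, ...), then keep one character in every 3, starting at position 3 (positions 3rd, 6th, 9th, ...).
Working it through for "apqadynjhoynry": intermediate "aqdnhyr", final "dy".

dy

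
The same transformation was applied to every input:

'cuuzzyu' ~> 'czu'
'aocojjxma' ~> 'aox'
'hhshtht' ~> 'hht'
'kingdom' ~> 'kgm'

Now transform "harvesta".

Looking at the pairs, the operation is to keep one character in every 3, starting at position 1 (positions 1st, 4th, 7th, ...).
Applying that to "harvesta" gives "hvt".

hvt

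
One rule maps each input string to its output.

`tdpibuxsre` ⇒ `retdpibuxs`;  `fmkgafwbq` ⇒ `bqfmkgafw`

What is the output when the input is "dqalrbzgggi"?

The pattern: move the last 2 characters to the front (rotate right by 2).
On "dqalrbzgggi" that produces "gidqalrbzgg".

gidqalrbzgg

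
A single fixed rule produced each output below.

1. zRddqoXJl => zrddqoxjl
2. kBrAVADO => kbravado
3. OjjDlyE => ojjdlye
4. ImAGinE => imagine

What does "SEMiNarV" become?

seminarv

The pattern: convert every letter to lowercase.
Applying that to "SEMiNarV" gives "seminarv".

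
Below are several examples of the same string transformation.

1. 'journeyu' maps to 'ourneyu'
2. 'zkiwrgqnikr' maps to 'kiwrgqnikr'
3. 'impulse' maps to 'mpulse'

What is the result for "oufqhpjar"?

ufqhpjar

The rule is to delete the first character.
"oufqhpjar" → "ufqhpjar".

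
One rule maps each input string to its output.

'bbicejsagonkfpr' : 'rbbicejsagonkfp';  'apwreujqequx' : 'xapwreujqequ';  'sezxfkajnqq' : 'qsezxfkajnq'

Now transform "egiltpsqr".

regiltpsq

The rule is to move the last character to the front.
For "egiltpsqr" the result is "regiltpsq".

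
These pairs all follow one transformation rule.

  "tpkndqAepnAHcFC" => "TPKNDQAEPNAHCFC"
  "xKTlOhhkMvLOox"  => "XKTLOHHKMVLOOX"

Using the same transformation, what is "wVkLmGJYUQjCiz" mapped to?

WVKLMGJYUQJCIZ

What's happening: convert every letter to uppercase.
So "wVkLmGJYUQjCiz" becomes "WVKLMGJYUQJCIZ".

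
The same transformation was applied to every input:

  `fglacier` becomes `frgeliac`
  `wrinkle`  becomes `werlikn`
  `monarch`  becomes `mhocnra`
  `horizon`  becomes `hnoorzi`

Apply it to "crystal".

clrayts

What's happening: take characters alternately from the front and the back (1st, last, 2nd, 2nd-last, ...).
For "crystal" the result is "clrayts".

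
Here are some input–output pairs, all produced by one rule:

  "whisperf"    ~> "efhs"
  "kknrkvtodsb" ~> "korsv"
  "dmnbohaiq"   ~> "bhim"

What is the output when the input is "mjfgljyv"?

In each case the input is transformed by: keep every other character starting from the second (positions 2nd, 4th, 6th, ...), then sort the characters into alphabetical order.
Starting from "mjfgljyv": after the first operation, "jgjv"; after the second, "gjjv".

gjjv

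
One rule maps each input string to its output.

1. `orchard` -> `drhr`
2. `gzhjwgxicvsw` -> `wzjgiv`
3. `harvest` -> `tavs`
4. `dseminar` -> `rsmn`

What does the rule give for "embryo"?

omr

What's happening: move the last character to the front, then keep every other character starting from the first (positions 1st, 3rd, 5th, ...).
On "embryo": the first step gives "oembry", and the second then gives "omr".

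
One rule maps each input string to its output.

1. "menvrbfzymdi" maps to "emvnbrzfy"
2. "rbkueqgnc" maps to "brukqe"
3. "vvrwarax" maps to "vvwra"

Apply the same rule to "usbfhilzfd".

Looking at the pairs, the operation is to delete the last 3 characters, then swap each adjacent pair of characters (1↔2, 3↔4, ...).
Applying both steps to "usbfhilzfd": "usbfhil", then "sufbihl".

sufbihl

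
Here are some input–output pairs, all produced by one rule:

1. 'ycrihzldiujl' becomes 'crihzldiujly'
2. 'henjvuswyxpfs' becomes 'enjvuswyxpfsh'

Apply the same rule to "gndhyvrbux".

ndhyvrbuxg

The transformation: move the first character to the end.
Doing the same to "gndhyvrbux": "ndhyvrbuxg".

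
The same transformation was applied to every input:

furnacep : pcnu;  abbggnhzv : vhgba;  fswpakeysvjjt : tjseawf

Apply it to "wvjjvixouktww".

wtuxvjw

Looking at the pairs, the operation is to reverse the string, then keep every other character starting from the first (positions 1st, 3rd, 5th, ...).
For "wvjjvixouktww", step one produces "wwtkuoxivjjvw"; step two turns that into "wtuxvjw".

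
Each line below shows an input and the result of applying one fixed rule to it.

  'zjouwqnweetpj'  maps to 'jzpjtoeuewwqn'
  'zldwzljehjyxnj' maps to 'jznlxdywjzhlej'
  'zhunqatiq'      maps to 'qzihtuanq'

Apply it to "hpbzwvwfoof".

In each case the input is transformed by: reverse the string, then take characters alternately from the front and the back (1st, last, 2nd, 2nd-last, ...).
"hpbzwvwfoof" → "fhopobfzwwv".

fhopobfzwwv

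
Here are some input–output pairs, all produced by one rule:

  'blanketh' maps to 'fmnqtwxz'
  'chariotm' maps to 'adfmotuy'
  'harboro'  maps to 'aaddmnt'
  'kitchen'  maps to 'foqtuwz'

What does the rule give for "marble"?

Each output is the input with this applied: shift every letter 12 places forward in the alphabet (wrapping around), then sort the characters into alphabetical order.
Applying both steps to "marble": "ymdnxq", then "dmnqxy".
(Check on "chariotm": → "otmduafy" → "adfmotuy" ✓)

dmnqxy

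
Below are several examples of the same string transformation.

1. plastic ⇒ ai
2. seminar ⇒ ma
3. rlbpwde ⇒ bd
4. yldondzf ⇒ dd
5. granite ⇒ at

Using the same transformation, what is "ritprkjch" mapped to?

tkh

Looking at the pairs, the operation is to keep one character in every 3, starting at position 3 (positions 3rd, 6th, 9th, ...).
For "ritprkjch" the result is "tkh".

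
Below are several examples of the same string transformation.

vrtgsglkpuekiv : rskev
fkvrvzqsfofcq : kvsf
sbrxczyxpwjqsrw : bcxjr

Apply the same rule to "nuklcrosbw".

ucs

Looking at the pairs, the operation is to keep one character in every 3, starting at position 2 (positions 2nd, 5th, 8th, ...).
On "nuklcrosbw" that produces "ucs".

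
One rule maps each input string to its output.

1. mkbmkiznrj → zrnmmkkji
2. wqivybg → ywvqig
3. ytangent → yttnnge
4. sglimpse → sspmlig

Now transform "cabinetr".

The transformation: sort the characters into reverse alphabetical order, then delete the last character.
"cabinetr" → "trniecba" → "trniecb".
(Check on "mkbmkiznrj": → "zrnmmkkjib" → "zrnmmkkji" ✓)

trniecb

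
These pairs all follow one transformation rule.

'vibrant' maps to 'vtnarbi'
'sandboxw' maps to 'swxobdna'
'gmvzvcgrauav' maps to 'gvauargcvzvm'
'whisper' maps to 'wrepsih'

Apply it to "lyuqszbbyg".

lgybbzsquy

The rule is to move the first character to the end, then reverse the string.
Starting from "lyuqszbbyg": after the first operation, "yuqszbbygl"; after the second, "lgybbzsquy".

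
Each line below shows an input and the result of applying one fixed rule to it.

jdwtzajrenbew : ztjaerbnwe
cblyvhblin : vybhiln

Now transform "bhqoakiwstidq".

aoikswitqd

In each case the input is transformed by: delete the first 3 characters, then swap each adjacent pair of characters (1↔2, 3↔4, ...).
For "bhqoakiwstidq", step one produces "oakiwstidq"; step two turns that into "aoikswitqd".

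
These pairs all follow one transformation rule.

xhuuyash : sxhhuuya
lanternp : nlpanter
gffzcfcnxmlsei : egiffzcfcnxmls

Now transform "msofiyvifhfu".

Looking at the pairs, the operation is to swap the first and last characters, then move the last 2 characters to the front (rotate right by 2).
For "msofiyvifhfu", step one produces "usofiyvifhfm"; step two turns that into "fmusofiyvifh".

fmusofiyvifh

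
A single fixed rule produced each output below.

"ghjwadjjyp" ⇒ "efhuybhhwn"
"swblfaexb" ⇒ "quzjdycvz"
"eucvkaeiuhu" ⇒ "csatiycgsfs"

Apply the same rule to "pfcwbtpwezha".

ndauzrnucxfy

The pattern: shift every letter 2 places backward in the alphabet (wrapping around).
Applying that to "pfcwbtpwezha" gives "ndauzrnucxfy".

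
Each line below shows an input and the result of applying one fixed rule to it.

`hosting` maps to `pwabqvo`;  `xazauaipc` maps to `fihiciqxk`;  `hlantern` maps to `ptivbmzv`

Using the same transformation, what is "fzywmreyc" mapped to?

The rule is to shift every letter 8 places forward in the alphabet (wrapping around).
On "fzywmreyc" that produces "nhgeuzmgk".

nhgeuzmgk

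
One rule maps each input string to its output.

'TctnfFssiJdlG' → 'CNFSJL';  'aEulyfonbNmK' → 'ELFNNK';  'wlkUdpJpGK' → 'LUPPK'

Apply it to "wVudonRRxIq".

VDNRI

The rule is to keep every other character starting from the second (positions 2nd, 4th, 6th, ...), then convert every letter to uppercase.
For "wVudonRRxIq", step one produces "VdnRI"; step two turns that into "VDNRI".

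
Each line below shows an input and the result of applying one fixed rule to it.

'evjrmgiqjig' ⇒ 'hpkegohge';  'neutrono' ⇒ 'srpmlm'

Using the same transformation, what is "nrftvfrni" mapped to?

drtdplg

Looking at the pairs, the operation is to delete the first 2 characters, then shift every letter 2 places backward in the alphabet (wrapping around).
On "nrftvfrni" that produces "drtdplg".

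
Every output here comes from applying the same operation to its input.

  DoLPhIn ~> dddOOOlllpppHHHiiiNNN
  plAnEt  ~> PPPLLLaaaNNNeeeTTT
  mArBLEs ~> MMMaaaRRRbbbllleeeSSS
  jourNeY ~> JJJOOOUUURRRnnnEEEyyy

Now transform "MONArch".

What's happening: flip the case of every letter, then repeat every character 3 times.
Starting from "MONArch": after the first operation, "monaRCH"; after the second, "mmmooonnnaaaRRRCCCHHH".

mmmooonnnaaaRRRCCCHHH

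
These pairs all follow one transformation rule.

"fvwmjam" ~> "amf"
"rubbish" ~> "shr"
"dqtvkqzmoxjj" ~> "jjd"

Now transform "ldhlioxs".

Each output is the input with this applied: move the last 2 characters to the front (rotate right by 2), then keep only the first 3 characters.
Doing the same to "ldhlioxs": "xsl".
(Check on "dqtvkqzmoxjj": → "jjdqtvkqzmox" → "jjd" ✓)

xsl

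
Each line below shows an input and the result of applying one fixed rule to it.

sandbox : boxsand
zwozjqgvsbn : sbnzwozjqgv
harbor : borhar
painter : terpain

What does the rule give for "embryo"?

In each case the input is transformed by: move the last 3 characters to the front (rotate right by 3).
"embryo" → "ryoemb".

ryoemb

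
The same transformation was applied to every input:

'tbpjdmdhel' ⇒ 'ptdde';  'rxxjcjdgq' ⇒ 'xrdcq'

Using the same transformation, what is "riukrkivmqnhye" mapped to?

urirnmy

Looking at the pairs, the operation is to keep every other character starting from the first (positions 1st, 3rd, 5th, ...), then swap each adjacent pair of characters (1↔2, 3↔4, ...).
Applying both steps to "riukrkivmqnhye": "rurimny", then "urirnmy".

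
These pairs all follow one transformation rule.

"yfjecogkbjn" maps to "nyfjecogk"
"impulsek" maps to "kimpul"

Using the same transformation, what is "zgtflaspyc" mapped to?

The transformation: move the last character to the front, then delete the last 2 characters.
"zgtflaspyc" → "czgtflaspy" → "czgtflas".
(Check on "yfjecogkbjn": → "nyfjecogkbj" → "nyfjecogk" ✓)

czgtflas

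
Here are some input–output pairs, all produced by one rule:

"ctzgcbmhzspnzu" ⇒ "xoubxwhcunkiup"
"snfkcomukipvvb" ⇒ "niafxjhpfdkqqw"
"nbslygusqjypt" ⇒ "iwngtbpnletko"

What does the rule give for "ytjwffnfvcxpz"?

toeraaiaqxsku

Each output is the input with this applied: shift every letter 5 places backward in the alphabet (wrapping around).
For "ytjwffnfvcxpz" the result is "toeraaiaqxsku".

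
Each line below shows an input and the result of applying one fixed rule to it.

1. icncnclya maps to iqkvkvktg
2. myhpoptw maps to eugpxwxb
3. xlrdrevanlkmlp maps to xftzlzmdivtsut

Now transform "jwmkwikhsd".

lreuseqspa

Rule — shift every letter 8 places forward in the alphabet (wrapping around), then move the last character to the front.
Applying both steps to "jwmkwikhsd": "reuseqspal", then "lreuseqspa".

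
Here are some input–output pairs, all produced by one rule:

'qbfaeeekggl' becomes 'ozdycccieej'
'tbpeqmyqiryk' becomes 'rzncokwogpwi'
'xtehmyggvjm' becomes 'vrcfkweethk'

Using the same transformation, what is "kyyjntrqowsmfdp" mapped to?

In each case the input is transformed by: shift every letter 2 places backward in the alphabet (wrapping around).
On "kyyjntrqowsmfdp" that produces "iwwhlrpomuqkdbn".

iwwhlrpomuqkdbn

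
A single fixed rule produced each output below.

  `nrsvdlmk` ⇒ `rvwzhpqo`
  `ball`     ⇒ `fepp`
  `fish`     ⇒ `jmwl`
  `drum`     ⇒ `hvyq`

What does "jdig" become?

nhmk

Each output is the input with this applied: shift every letter 4 places forward in the alphabet (wrapping around).
On "jdig" that produces "nhmk".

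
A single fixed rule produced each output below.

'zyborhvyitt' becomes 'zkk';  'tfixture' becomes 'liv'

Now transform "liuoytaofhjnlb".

The transformation: shift every letter 9 places backward in the alphabet (wrapping around), then keep only the last 3 characters.
On "liuoytaofhjnlb" that produces "ecs".

ecs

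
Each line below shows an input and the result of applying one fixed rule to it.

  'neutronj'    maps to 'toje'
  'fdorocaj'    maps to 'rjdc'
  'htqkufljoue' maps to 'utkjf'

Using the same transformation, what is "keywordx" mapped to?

xwre

The rule is to keep every other character starting from the second (positions 2nd, 4th, 6th, ...), then sort the characters into reverse alphabetical order.
Applying both steps to "keywordx": "ewrx", then "xwre".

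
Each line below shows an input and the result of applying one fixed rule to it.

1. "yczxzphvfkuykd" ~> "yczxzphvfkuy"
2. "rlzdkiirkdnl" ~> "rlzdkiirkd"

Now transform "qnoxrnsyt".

qnoxrns

Looking at the pairs, the operation is to delete the last 2 characters.
On "qnoxrnsyt" that produces "qnoxrns".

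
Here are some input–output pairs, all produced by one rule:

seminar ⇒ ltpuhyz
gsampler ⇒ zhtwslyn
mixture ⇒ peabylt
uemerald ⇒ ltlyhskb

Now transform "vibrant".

The rule is to move the first character to the end, then shift every letter 7 places forward in the alphabet (wrapping around).
"vibrant" → "piyhuac".

piyhuac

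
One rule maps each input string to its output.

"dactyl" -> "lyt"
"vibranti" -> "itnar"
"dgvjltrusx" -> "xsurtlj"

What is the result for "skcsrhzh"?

In each case the input is transformed by: reverse the string, then delete the last 3 characters.
On "skcsrhzh": the first step gives "hzhrscks", and the second then gives "hzhrs".

hzhrs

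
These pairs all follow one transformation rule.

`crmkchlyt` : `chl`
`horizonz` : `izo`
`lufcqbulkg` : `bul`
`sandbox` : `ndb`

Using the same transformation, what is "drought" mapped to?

oug

Each output is the input with this applied: move the last 2 characters to the front (rotate right by 2), then keep only the last 3 characters.
On "drought": the first step gives "htdroug", and the second then gives "oug".
(Check on "lufcqbulkg": → "kglufcqbul" → "bul" ✓)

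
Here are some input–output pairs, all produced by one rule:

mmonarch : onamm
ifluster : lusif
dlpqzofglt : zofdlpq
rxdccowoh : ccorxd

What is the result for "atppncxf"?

ppnat

What's happening: delete the last 3 characters, then move the last 3 characters to the front (rotate right by 3).
Working it through for "atppncxf": intermediate "atppn", final "ppnat".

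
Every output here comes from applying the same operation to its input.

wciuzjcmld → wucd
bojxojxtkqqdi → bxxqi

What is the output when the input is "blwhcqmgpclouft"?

Each output is the input with this applied: keep one character in every 3, starting at position 1 (positions 1st, 4th, 7th, ...).
Doing the same to "blwhcqmgpclouft": "bhmcu".

bhmcu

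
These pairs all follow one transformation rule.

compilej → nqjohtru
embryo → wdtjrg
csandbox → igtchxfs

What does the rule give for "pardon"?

itsufw

Looking at the pairs, the operation is to swap the front and back halves of the string, then shift every letter 5 places forward in the alphabet (wrapping around).
"pardon" → "itsufw".
(Check on "compilej": → "ilejcomp" → "nqjohtru" ✓)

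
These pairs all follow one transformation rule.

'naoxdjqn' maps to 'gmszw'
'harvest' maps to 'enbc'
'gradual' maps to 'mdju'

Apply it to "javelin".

Each output is the input with this applied: shift every letter 9 places forward in the alphabet (wrapping around), then delete the first 3 characters.
Working it through for "javelin": intermediate "sjenurw", final "nurw".

nurw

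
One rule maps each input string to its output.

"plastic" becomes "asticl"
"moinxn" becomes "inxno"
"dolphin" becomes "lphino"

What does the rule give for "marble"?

rblea

Looking at the pairs, the operation is to delete the first character, then move the first character to the end.
For "marble", step one produces "arble"; step two turns that into "rblea".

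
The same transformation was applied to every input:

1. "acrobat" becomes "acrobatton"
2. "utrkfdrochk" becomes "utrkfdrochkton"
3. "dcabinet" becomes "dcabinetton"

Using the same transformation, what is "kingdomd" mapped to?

kingdomdton

The transformation: append "ton".
So "kingdomd" becomes "kingdomdton".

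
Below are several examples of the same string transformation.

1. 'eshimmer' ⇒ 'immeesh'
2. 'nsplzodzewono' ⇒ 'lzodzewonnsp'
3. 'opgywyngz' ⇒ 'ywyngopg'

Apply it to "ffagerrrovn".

In each case the input is transformed by: delete the last character, then move the first 3 characters to the end (rotate left by 3).
Working it through for "ffagerrrovn": intermediate "ffagerrrov", final "gerrrovffa".
(Check on "eshimmer": → "eshimme" → "immeesh" ✓)

gerrrovffa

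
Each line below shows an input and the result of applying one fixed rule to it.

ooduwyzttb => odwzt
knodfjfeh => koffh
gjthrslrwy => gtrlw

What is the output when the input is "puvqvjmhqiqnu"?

The pattern: keep every other character starting from the first (positions 1st, 3rd, 5th, ...).
Applying that to "puvqvjmhqiqnu" gives "pvvmqqu".

pvvmqqu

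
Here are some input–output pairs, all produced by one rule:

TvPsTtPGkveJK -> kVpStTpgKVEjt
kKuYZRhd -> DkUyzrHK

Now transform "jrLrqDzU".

In each case the input is transformed by: flip the case of every letter, then swap the first and last characters.
Starting from "jrLrqDzU": after the first operation, "JRlRQdZu"; after the second, "uRlRQdZJ".

uRlRQdZJ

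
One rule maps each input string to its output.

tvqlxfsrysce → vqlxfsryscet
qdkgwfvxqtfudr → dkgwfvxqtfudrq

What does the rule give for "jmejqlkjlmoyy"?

The rule is to move the first character to the end.
Applying that to "jmejqlkjlmoyy" gives "mejqlkjlmoyyj".

mejqlkjlmoyyj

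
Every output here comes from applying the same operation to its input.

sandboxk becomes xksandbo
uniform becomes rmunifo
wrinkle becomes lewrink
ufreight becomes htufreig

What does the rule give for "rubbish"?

shrubbi

Looking at the pairs, the operation is to move the last 2 characters to the front (rotate right by 2).
Applying that to "rubbish" gives "shrubbi".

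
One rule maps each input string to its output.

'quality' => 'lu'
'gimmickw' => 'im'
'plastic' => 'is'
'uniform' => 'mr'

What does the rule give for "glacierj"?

ej

In each case the input is transformed by: sort the characters into alphabetical order, then keep one character in every 3, starting at position 3 (positions 3rd, 6th, 9th, ...).
Applying both steps to "glacierj": "acegijlr", then "ej".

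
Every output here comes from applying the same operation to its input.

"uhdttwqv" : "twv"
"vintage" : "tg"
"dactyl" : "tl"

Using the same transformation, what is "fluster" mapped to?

se

Looking at the pairs, the operation is to keep every other character starting from the second (positions 2nd, 4th, 6th, ...), then delete the first character.
"fluster" → "lse" → "se".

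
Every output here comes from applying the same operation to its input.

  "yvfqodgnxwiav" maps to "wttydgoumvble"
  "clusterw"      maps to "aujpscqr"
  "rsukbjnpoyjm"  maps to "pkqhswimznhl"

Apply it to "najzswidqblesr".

Looking at the pairs, the operation is to take characters alternately from the front and the back (1st, last, 2nd, 2nd-last, ...), then shift every letter 2 places backward in the alphabet (wrapping around).
"najzswidqblesr" → "nrasjezlsbwqid" → "lpyqhcxjqzuogb".
(Check on "rsukbjnpoyjm": → "rmsjuykobpjn" → "pkqhswimznhl" ✓)

lpyqhcxjqzuogb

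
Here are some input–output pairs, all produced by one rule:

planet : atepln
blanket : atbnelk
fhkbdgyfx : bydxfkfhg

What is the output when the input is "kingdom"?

In each case the input is transformed by: sort the characters into alphabetical order, then take characters alternately from the front and the back (1st, last, 2nd, 2nd-last, ...).
Starting from "kingdom": after the first operation, "dgikmno"; after the second, "dognimk".
(Check on "blanket": → "abeklnt" → "atbnelk" ✓)

dognimk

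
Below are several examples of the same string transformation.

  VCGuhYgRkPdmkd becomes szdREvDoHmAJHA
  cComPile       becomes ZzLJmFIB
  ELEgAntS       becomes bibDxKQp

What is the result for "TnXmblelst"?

In each case the input is transformed by: shift every letter 3 places backward in the alphabet (wrapping around), then flip the case of every letter.
Working it through for "TnXmblelst": intermediate "QkUjyibipq", final "qKuJYIBIPQ".

qKuJYIBIPQ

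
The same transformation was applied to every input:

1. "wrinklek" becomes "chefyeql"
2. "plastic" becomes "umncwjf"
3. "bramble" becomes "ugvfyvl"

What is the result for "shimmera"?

cggylumb

Rule — move the first 2 characters to the end (rotate left by 2), then shift every letter 6 places backward in the alphabet (wrapping around).
Working it through for "shimmera": intermediate "immerash", final "cggylumb".
(Check on "plastic": → "asticpl" → "umncwjf" ✓)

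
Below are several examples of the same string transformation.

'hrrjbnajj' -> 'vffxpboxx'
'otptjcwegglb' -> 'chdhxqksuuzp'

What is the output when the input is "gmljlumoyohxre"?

The transformation: shift every letter 12 places backward in the alphabet (wrapping around).
So "gmljlumoyohxre" becomes "uazxziacmcvlfs".

uazxziacmcvlfs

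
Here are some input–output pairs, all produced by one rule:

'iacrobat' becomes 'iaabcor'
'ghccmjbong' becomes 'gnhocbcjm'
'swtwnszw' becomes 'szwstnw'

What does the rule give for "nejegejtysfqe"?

nqefjseygtej

Looking at the pairs, the operation is to delete the last character, then take characters alternately from the front and the back (1st, last, 2nd, 2nd-last, ...).
Starting from "nejegejtysfqe": after the first operation, "nejegejtysfq"; after the second, "nqefjseygtej".
(Check on "swtwnszw": → "swtwnsz" → "szwstnw" ✓)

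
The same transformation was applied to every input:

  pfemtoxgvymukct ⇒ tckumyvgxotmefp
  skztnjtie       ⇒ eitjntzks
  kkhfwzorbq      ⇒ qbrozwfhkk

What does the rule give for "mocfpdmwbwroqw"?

What's happening: reverse the string.
So "mocfpdmwbwroqw" becomes "wqorwbwmdpfcom".

wqorwbwmdpfcom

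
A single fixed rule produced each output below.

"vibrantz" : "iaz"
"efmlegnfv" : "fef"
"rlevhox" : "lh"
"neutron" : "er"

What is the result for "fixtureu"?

The transformation: keep one character in every 3, starting at position 2 (positions 2nd, 5th, 8th, ...).
Applying that to "fixtureu" gives "iuu".

iuu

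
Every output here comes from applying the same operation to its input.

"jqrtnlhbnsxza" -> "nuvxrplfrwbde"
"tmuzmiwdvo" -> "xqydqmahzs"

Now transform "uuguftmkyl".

yykyjxqocp

The rule is to shift every letter 4 places forward in the alphabet (wrapping around).
On "uuguftmkyl" that produces "yykyjxqocp".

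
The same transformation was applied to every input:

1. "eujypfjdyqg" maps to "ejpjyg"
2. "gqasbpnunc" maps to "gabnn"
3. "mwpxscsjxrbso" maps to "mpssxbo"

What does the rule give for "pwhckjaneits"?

What's happening: keep every other character starting from the first (positions 1st, 3rd, 5th, ...).
So "pwhckjaneits" becomes "phkaet".

phkaet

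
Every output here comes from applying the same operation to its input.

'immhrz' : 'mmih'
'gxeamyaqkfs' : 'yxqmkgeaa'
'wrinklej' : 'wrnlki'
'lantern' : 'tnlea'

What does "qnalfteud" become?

The pattern: delete the last 2 characters, then sort the characters into reverse alphabetical order.
On "qnalfteud": the first step gives "qnalfte", and the second then gives "tqnlfea".

tqnlfea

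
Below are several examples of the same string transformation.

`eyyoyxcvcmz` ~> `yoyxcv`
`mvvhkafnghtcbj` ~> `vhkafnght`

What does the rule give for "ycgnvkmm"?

gnv

The rule is to delete the first 2 characters, then delete the last 3 characters.
"ycgnvkmm" → "gnvkmm" → "gnv".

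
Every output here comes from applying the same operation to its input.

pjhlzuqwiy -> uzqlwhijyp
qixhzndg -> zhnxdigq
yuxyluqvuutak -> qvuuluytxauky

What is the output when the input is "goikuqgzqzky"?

gqzuqkzikoyg

In each case the input is transformed by: take characters alternately from the front and the back (1st, last, 2nd, 2nd-last, ...), then reverse the string.
"goikuqgzqzky" → "gyokizkquzqg" → "gqzuqkzikoyg".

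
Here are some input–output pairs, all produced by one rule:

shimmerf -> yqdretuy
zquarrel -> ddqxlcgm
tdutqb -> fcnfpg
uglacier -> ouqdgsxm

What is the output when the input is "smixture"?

Rule — shift every letter 12 places forward in the alphabet (wrapping around), then swap the front and back halves of the string.
Applying both steps to "smixture": "eyujfgdq", then "fgdqeyuj".

fgdqeyuj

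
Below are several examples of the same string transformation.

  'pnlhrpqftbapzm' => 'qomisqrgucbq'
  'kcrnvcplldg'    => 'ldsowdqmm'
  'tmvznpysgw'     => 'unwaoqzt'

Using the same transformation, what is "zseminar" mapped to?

The pattern: delete the last 2 characters, then shift every letter 1 place forward in the alphabet (wrapping around).
Starting from "zseminar": after the first operation, "zsemin"; after the second, "atfnjo".

atfnjo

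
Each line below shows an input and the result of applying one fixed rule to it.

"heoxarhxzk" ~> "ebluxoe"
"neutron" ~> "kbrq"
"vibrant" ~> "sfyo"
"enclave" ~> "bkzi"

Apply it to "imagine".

The rule is to delete the last 3 characters, then shift every letter 3 places backward in the alphabet (wrapping around).
Working it through for "imagine": intermediate "imag", final "fjxd".

fjxd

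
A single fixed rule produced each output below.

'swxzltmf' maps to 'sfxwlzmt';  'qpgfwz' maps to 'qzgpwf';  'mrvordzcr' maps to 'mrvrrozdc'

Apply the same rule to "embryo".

eobmyr

Rule — move the last character to the front, then swap each adjacent pair of characters (1↔2, 3↔4, ...).
Applying both steps to "embryo": "oembry", then "eobmyr".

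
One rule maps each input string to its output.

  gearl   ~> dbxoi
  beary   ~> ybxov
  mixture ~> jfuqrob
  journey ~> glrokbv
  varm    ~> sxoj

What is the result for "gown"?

dltk

The rule is to shift every letter 3 places backward in the alphabet (wrapping around).
For "gown" the result is "dltk".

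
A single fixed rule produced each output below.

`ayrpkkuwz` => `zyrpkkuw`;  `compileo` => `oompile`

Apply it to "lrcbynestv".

Rule — swap the first and last characters, then delete the last character.
On "lrcbynestv" that produces "vrcbynest".

vrcbynest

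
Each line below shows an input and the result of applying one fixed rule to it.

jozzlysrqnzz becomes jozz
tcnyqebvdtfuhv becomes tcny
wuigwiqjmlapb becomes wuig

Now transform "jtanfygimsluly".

Rule — keep only the first 4 characters.
Applying that to "jtanfygimsluly" gives "jtan".

jtan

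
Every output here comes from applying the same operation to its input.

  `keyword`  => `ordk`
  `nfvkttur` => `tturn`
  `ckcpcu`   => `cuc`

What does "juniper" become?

The transformation: move the first character to the end, then delete the first 3 characters.
Starting from "juniper": after the first operation, "uniperj"; after the second, "perj".

perj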